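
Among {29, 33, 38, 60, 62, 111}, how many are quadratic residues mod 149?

2

(29/149) = +1 → QR.
(33/149) = +1 → QR.
(38/149) = -1 → non-residue.
(60/149) = -1 → non-residue.
(62/149) = -1 → non-residue.
(111/149) = -1 → non-residue.
Total quadratic residues among the 6: 2.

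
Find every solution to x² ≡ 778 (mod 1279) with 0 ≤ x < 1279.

396, 883

Since 1279 ≡ 3 (mod 4), a square root of 778 is 778^((1279+1)/4) = 778^320 mod 1279.
Repeated squaring: 778^2≡317, 778^4≡727, 778^8≡302, 778^16≡395, 778^32≡1266, 778^64≡169, 778^128≡423, 778^256≡1148 (mod 1279).
778^320 = 778^(256+64) ≡ 883 (mod 1279).
Check: 883² = 779689 ≡ 778 (mod 1279). The two roots are 396 and 883.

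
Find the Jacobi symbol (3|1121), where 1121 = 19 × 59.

Reciprocity: 3 ≡ 3 and 1121 ≡ 1 (mod 4), so (3/1121) = +(1121/3).
Reduce top mod 3: now compute (2/3).
Pull out 2: since 3 ≡ 3 (mod 8), (2/3) = -1.
Reached (1/3) = 1. Collecting the sign flips along the way, the symbol is -1.

-1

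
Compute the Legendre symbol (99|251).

-1

Euler's criterion: (99/251) ≡ 99^125 (mod 251).
99^2 ≡ 12 (mod 251)
99^4 ≡ 144 (mod 251)
99^8 ≡ 154 (mod 251)
99^16 ≡ 122 (mod 251)
99^32 ≡ 75 (mod 251)
99^64 ≡ 103 (mod 251)
99^125 = 99^(64+32+16+8+4+1) ≡ 250 (mod 251).
Result is 250 ≡ −1, so (99/251) = −1.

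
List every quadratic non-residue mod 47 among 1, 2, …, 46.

Square k = 1,…,23 (k and 47−k give the same square):
1²=1, 2²=4, 3²=9, 4²=16, 5²=25, 6²=36, 7²≡2, 8²≡17, 9²≡34, 10²≡6, 11²≡27, 12²≡3, 13²≡28, 14²≡8, 15²≡37, 16²≡21, 17²≡7, 18²≡42, 19²≡32, 20²≡24, 21²≡18, 22²≡14, 23²≡12 (mod 47).
The residues are {1, 2, 3, 4, 6, 7, 8, 9, 12, 14, 16, 17, 18, 21, 24, 25, 27, 28, 32, 34, 36, 37, 42}; the non-residues are the remaining 23 nonzero classes.

5,10,11,13,15,19,20,22,23,26,29,30,31,33,35,38,39,40,41,43,44,45,46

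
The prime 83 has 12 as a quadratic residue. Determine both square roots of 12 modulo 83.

Since 83 ≡ 3 (mod 4), a square root of 12 is 12^((83+1)/4) = 12^21 mod 83.
Repeated squaring: 12^2≡61, 12^4≡69, 12^8≡30, 12^16≡70 (mod 83).
12^21 = 12^(16+4+1) ≡ 26 (mod 83).
Check: 26² = 676 ≡ 12 (mod 83). The two roots are 26 and 57.

26, 57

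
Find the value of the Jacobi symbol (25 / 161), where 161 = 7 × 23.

Reciprocity: 25 ≡ 1 and 161 ≡ 1 (mod 4), so (25/161) = +(161/25).
Reduce top mod 25: now compute (11/25).
Reciprocity: 11 ≡ 3 and 25 ≡ 1 (mod 4), so (11/25) = +(25/11).
Reduce top mod 11: now compute (3/11).
Reciprocity: 3 ≡ 3 and 11 ≡ 3 (mod 4), so (3/11) = −(11/3).
Reduce top mod 3: now compute (2/3).
Pull out 2: since 3 ≡ 3 (mod 8), (2/3) = -1.
Reached (1/3) = 1. Collecting the sign flips along the way, the symbol is +1.

1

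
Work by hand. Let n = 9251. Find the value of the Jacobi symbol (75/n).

1

Reciprocity: 75 ≡ 3 and 9251 ≡ 3 (mod 4), so (75/9251) = −(9251/75).
Reduce top mod 75: now compute (26/75).
Pull out 2: since 75 ≡ 3 (mod 8), (2/75) = -1.
Reciprocity: 13 ≡ 1 and 75 ≡ 3 (mod 4), so (13/75) = +(75/13).
Reduce top mod 13: now compute (10/13).
Pull out 2: since 13 ≡ 5 (mod 8), (2/13) = -1.
Reciprocity: 5 ≡ 1 and 13 ≡ 1 (mod 4), so (5/13) = +(13/5).
Reduce top mod 5: now compute (3/5).
Reciprocity: 3 ≡ 3 and 5 ≡ 1 (mod 4), so (3/5) = +(5/3).
Reduce top mod 3: now compute (2/3).
Pull out 2: since 3 ≡ 3 (mod 8), (2/3) = -1.
Reached (1/3) = 1. Collecting the sign flips along the way, the symbol is +1.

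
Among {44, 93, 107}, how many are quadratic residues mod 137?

3

(44/137) = +1 → QR.
(93/137) = +1 → QR.
(107/137) = +1 → QR.
Total quadratic residues among the 3: 3.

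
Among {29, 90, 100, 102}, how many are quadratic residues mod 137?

(29/137) = -1 → non-residue.
(90/137) = -1 → non-residue.
(100/137) = +1 → QR.
(102/137) = -1 → non-residue.
Total quadratic residues among the 4: 1.

1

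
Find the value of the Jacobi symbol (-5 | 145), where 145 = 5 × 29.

0

First reduce: -5 ≡ 140 (mod 145).
Pull out 2^2: since 145 ≡ 1 (mod 8), (2/145) = +1, so (2/145)^2 = +1.
Reciprocity: 35 ≡ 3 and 145 ≡ 1 (mod 4), so (35/145) = +(145/35).
Reduce top mod 35: now compute (5/35).
Reciprocity: 5 ≡ 1 and 35 ≡ 3 (mod 4), so (5/35) = +(35/5).
Reduce top mod 5: now compute (0/5).
Top reduces to 0: gcd > 1, so the symbol is 0.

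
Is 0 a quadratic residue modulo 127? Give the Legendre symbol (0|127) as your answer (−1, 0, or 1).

Top reduces to 0: gcd > 1, so the symbol is 0.

0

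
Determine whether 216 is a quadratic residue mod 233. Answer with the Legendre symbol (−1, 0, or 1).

Pull out 2^3: since 233 ≡ 1 (mod 8), (2/233) = +1, so (2/233)^3 = +1.
Reciprocity: 27 ≡ 3 and 233 ≡ 1 (mod 4), so (27/233) = +(233/27).
Reduce top mod 27: now compute (17/27).
Reciprocity: 17 ≡ 1 and 27 ≡ 3 (mod 4), so (17/27) = +(27/17).
Reduce top mod 17: now compute (10/17).
Pull out 2: since 17 ≡ 1 (mod 8), (2/17) = +1.
Reciprocity: 5 ≡ 1 and 17 ≡ 1 (mod 4), so (5/17) = +(17/5).
Reduce top mod 5: now compute (2/5).
Pull out 2: since 5 ≡ 5 (mod 8), (2/5) = -1.
Reached (1/5) = 1. Collecting the sign flips along the way, the symbol is -1.

-1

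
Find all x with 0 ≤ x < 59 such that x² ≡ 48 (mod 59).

15, 44

Since 59 ≡ 3 (mod 4), a square root of 48 is 48^((59+1)/4) = 48^15 mod 59.
Repeated squaring: 48^2≡3, 48^4≡9, 48^8≡22 (mod 59).
48^15 = 48^(8+4+2+1) ≡ 15 (mod 59).
Check: 15² = 225 ≡ 48 (mod 59). The two roots are 15 and 44.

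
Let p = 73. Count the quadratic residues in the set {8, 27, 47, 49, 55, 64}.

5

(8/73) = +1 → QR.
(27/73) = +1 → QR.
(47/73) = -1 → non-residue.
(49/73) = +1 → QR.
(55/73) = +1 → QR.
(64/73) = +1 → QR.
Total quadratic residues among the 6: 5.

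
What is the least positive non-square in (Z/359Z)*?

7

(2/359) = +1, so 2 is a residue.
(3/359) = +1, so 3 is a residue.
(4/359) = +1, so 4 is a residue.
(5/359) = +1, so 5 is a residue.
(6/359) = +1, so 6 is a residue.
(7/359) = −1, so 7 is the smallest positive non-residue mod 359.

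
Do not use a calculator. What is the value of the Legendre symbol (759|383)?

-1

Euler's criterion: (759/383) ≡ 376^191 (mod 383).
376^2 ≡ 49 (mod 383)
376^4 ≡ 103 (mod 383)
376^8 ≡ 268 (mod 383)
376^16 ≡ 203 (mod 383)
376^32 ≡ 228 (mod 383)
376^64 ≡ 279 (mod 383)
376^128 ≡ 92 (mod 383)
376^191 = 376^(128+32+16+8+4+2+1) ≡ 382 (mod 383).
Result is 382 ≡ −1, so (759/383) = −1.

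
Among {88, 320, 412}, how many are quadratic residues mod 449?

2

(88/449) = +1 → QR.
(320/449) = +1 → QR.
(412/449) = -1 → non-residue.
Total quadratic residues among the 3: 2.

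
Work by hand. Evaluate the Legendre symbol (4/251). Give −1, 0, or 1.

Pull out 2^2: since 251 ≡ 3 (mod 8), (2/251) = -1, so (2/251)^2 = +1.
Reached (1/251) = 1. Collecting the sign flips along the way, the symbol is +1.

1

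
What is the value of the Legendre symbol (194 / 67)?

1

First reduce: 194 ≡ 60 (mod 67).
Pull out 2^2: since 67 ≡ 3 (mod 8), (2/67) = -1, so (2/67)^2 = +1.
Reciprocity: 15 ≡ 3 and 67 ≡ 3 (mod 4), so (15/67) = −(67/15).
Reduce top mod 15: now compute (7/15).
Reciprocity: 7 ≡ 3 and 15 ≡ 3 (mod 4), so (7/15) = −(15/7).
Reduce top mod 7: now compute (1/7).
Reached (1/7) = 1. Collecting the sign flips along the way, the symbol is +1.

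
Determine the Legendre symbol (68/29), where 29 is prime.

-1

First reduce: 68 ≡ 10 (mod 29).
Pull out 2: since 29 ≡ 5 (mod 8), (2/29) = -1.
Reciprocity: 5 ≡ 1 and 29 ≡ 1 (mod 4), so (5/29) = +(29/5).
Reduce top mod 5: now compute (4/5).
Pull out 2^2: since 5 ≡ 5 (mod 8), (2/5) = -1, so (2/5)^2 = +1.
Reached (1/5) = 1. Collecting the sign flips along the way, the symbol is -1.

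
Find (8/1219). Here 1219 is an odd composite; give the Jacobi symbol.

Pull out 2^3: since 1219 ≡ 3 (mod 8), (2/1219) = -1, so (2/1219)^3 = -1.
Reached (1/1219) = 1. Collecting the sign flips along the way, the symbol is -1.

-1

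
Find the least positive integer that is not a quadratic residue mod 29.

2

(2/29) = −1, so 2 is the smallest positive non-residue mod 29.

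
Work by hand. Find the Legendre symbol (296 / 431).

Pull out 2^3: since 431 ≡ 7 (mod 8), (2/431) = +1, so (2/431)^3 = +1.
Reciprocity: 37 ≡ 1 and 431 ≡ 3 (mod 4), so (37/431) = +(431/37).
Reduce top mod 37: now compute (24/37).
Pull out 2^3: since 37 ≡ 5 (mod 8), (2/37) = -1, so (2/37)^3 = -1.
Reciprocity: 3 ≡ 3 and 37 ≡ 1 (mod 4), so (3/37) = +(37/3).
Reduce top mod 3: now compute (1/3).
Reached (1/3) = 1. Collecting the sign flips along the way, the symbol is -1.

-1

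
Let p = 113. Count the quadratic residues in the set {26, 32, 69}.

(26/113) = +1 → QR.
(32/113) = +1 → QR.
(69/113) = +1 → QR.
Total quadratic residues among the 3: 3.

3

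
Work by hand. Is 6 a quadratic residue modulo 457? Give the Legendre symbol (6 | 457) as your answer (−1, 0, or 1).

Euler's criterion: (6/457) ≡ 6^228 (mod 457).
6^2 ≡ 36 (mod 457)
6^4 ≡ 382 (mod 457)
6^8 ≡ 141 (mod 457)
6^16 ≡ 230 (mod 457)
6^32 ≡ 345 (mod 457)
6^64 ≡ 205 (mod 457)
6^128 ≡ 438 (mod 457)
6^228 = 6^(128+64+32+4) ≡ 1 (mod 457).
Result is 1, so (6/457) = 1.

1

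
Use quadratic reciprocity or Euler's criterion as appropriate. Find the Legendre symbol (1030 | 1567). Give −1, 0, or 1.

Pull out 2: since 1567 ≡ 7 (mod 8), (2/1567) = +1.
Reciprocity: 515 ≡ 3 and 1567 ≡ 3 (mod 4), so (515/1567) = −(1567/515).
Reduce top mod 515: now compute (22/515).
Pull out 2: since 515 ≡ 3 (mod 8), (2/515) = -1.
Reciprocity: 11 ≡ 3 and 515 ≡ 3 (mod 4), so (11/515) = −(515/11).
Reduce top mod 11: now compute (9/11).
Reciprocity: 9 ≡ 1 and 11 ≡ 3 (mod 4), so (9/11) = +(11/9).
Reduce top mod 9: now compute (2/9).
Pull out 2: since 9 ≡ 1 (mod 8), (2/9) = +1.
Reached (1/9) = 1. Collecting the sign flips along the way, the symbol is -1.

-1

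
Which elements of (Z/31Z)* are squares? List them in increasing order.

Square k = 1,…,15 (k and 31−k give the same square):
1²=1, 2²=4, 3²=9, 4²=16, 5²=25, 6²≡5, 7²≡18, 8²≡2, 9²≡19, 10²≡7, 11²≡28, 12²≡20, 13²≡14, 14²≡10, 15²≡8 (mod 31).
So the quadratic residues mod 31 are {1, 2, 4, 5, 7, 8, 9, 10, 14, 16, 18, 19, 20, 25, 28}.

1, 2, 4, 5, 7, 8, 9, 10, 14, 16, 18, 19, 20, 25, 28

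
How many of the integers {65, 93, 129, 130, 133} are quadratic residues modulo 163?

3

(65/163) = +1 → QR.
(93/163) = +1 → QR.
(129/163) = -1 → non-residue.
(130/163) = -1 → non-residue.
(133/163) = +1 → QR.
Total quadratic residues among the 5: 3.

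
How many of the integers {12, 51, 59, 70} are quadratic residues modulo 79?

(12/79) = -1 → non-residue.
(51/79) = +1 → QR.
(59/79) = -1 → non-residue.
(70/79) = -1 → non-residue.
Total quadratic residues among the 4: 1.

1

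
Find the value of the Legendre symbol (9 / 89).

Reciprocity: 9 ≡ 1 and 89 ≡ 1 (mod 4), so (9/89) = +(89/9).
Reduce top mod 9: now compute (8/9).
Pull out 2^3: since 9 ≡ 1 (mod 8), (2/9) = +1, so (2/9)^3 = +1.
Reached (1/9) = 1. Collecting the sign flips along the way, the symbol is +1.

1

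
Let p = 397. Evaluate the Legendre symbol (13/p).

Euler's criterion: (13/397) ≡ 13^198 (mod 397).
13^2 ≡ 169 (mod 397)
13^4 ≡ 374 (mod 397)
13^8 ≡ 132 (mod 397)
13^16 ≡ 353 (mod 397)
13^32 ≡ 348 (mod 397)
13^64 ≡ 19 (mod 397)
13^128 ≡ 361 (mod 397)
13^198 = 13^(128+64+4+2) ≡ 396 (mod 397).
Result is 396 ≡ −1, so (13/397) = −1.

-1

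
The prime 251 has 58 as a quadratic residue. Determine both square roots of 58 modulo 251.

73, 178

Since 251 ≡ 3 (mod 4), a square root of 58 is 58^((251+1)/4) = 58^63 mod 251.
Repeated squaring: 58^2≡101, 58^4≡161, 58^8≡68, 58^16≡106, 58^32≡192 (mod 251).
58^63 = 58^(32+16+8+4+2+1) ≡ 73 (mod 251).
Check: 73² = 5329 ≡ 58 (mod 251). The two roots are 73 and 178.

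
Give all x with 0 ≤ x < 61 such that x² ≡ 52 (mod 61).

28, 33

61 ≡ 1 (mod 4), so we find a root by search.
Trying successive values, 28² = 784 ≡ 52 (mod 61). The other root is 61 − 28 = 33.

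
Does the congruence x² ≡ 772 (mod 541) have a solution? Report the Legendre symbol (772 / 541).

-1

Euler's criterion: (772/541) ≡ 231^270 (mod 541).
231^2 ≡ 343 (mod 541)
231^4 ≡ 252 (mod 541)
231^8 ≡ 207 (mod 541)
231^16 ≡ 110 (mod 541)
231^32 ≡ 198 (mod 541)
231^64 ≡ 252 (mod 541)
231^128 ≡ 207 (mod 541)
231^256 ≡ 110 (mod 541)
231^270 = 231^(256+8+4+2) ≡ 540 (mod 541).
Result is 540 ≡ −1, so (772/541) = −1.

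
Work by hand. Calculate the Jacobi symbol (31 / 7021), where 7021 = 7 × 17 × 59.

Reciprocity: 31 ≡ 3 and 7021 ≡ 1 (mod 4), so (31/7021) = +(7021/31).
Reduce top mod 31: now compute (15/31).
Reciprocity: 15 ≡ 3 and 31 ≡ 3 (mod 4), so (15/31) = −(31/15).
Reduce top mod 15: now compute (1/15).
Reached (1/15) = 1. Collecting the sign flips along the way, the symbol is -1.

-1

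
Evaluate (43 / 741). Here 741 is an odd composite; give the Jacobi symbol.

1

Reciprocity: 43 ≡ 3 and 741 ≡ 1 (mod 4), so (43/741) = +(741/43).
Reduce top mod 43: now compute (10/43).
Pull out 2: since 43 ≡ 3 (mod 8), (2/43) = -1.
Reciprocity: 5 ≡ 1 and 43 ≡ 3 (mod 4), so (5/43) = +(43/5).
Reduce top mod 5: now compute (3/5).
Reciprocity: 3 ≡ 3 and 5 ≡ 1 (mod 4), so (3/5) = +(5/3).
Reduce top mod 3: now compute (2/3).
Pull out 2: since 3 ≡ 3 (mod 8), (2/3) = -1.
Reached (1/3) = 1. Collecting the sign flips along the way, the symbol is +1.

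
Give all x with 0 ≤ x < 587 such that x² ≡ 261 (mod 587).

Since 587 ≡ 3 (mod 4), a square root of 261 is 261^((587+1)/4) = 261^147 mod 587.
Repeated squaring: 261^2≡29, 261^4≡254, 261^8≡533, 261^16≡568, 261^32≡361, 261^64≡7, 261^128≡49 (mod 587).
261^147 = 261^(128+16+2+1) ≡ 196 (mod 587).
Check: 196² = 38416 ≡ 261 (mod 587). The two roots are 196 and 391.

196, 391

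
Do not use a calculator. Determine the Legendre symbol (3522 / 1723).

1

First reduce: 3522 ≡ 76 (mod 1723).
Pull out 2^2: since 1723 ≡ 3 (mod 8), (2/1723) = -1, so (2/1723)^2 = +1.
Reciprocity: 19 ≡ 3 and 1723 ≡ 3 (mod 4), so (19/1723) = −(1723/19).
Reduce top mod 19: now compute (13/19).
Reciprocity: 13 ≡ 1 and 19 ≡ 3 (mod 4), so (13/19) = +(19/13).
Reduce top mod 13: now compute (6/13).
Pull out 2: since 13 ≡ 5 (mod 8), (2/13) = -1.
Reciprocity: 3 ≡ 3 and 13 ≡ 1 (mod 4), so (3/13) = +(13/3).
Reduce top mod 3: now compute (1/3).
Reached (1/3) = 1. Collecting the sign flips along the way, the symbol is +1.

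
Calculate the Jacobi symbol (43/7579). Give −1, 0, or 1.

-1

Reciprocity: 43 ≡ 3 and 7579 ≡ 3 (mod 4), so (43/7579) = −(7579/43).
Reduce top mod 43: now compute (11/43).
Reciprocity: 11 ≡ 3 and 43 ≡ 3 (mod 4), so (11/43) = −(43/11).
Reduce top mod 11: now compute (10/11).
Pull out 2: since 11 ≡ 3 (mod 8), (2/11) = -1.
Reciprocity: 5 ≡ 1 and 11 ≡ 3 (mod 4), so (5/11) = +(11/5).
Reduce top mod 5: now compute (1/5).
Reached (1/5) = 1. Collecting the sign flips along the way, the symbol is -1.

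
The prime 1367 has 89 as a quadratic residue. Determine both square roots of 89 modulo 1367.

Since 1367 ≡ 3 (mod 4), a square root of 89 is 89^((1367+1)/4) = 89^342 mod 1367.
Repeated squaring: 89^2≡1086, 89^4≡1042, 89^8≡366, 89^16≡1357, 89^32≡100, 89^64≡431, 89^128≡1216, 89^256≡929 (mod 1367).
89^342 = 89^(256+64+16+4+2) ≡ 105 (mod 1367).
Check: 105² = 11025 ≡ 89 (mod 1367). The two roots are 105 and 1262.

105, 1262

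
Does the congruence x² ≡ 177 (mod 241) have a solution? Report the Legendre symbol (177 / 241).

1

Reciprocity: 177 ≡ 1 and 241 ≡ 1 (mod 4), so (177/241) = +(241/177).
Reduce top mod 177: now compute (64/177).
Pull out 2^6: since 177 ≡ 1 (mod 8), (2/177) = +1, so (2/177)^6 = +1.
Reached (1/177) = 1. Collecting the sign flips along the way, the symbol is +1.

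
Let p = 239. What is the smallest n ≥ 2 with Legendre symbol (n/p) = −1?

(2/239) = +1, so 2 is a residue.
(3/239) = +1, so 3 is a residue.
(4/239) = +1, so 4 is a residue.
(5/239) = +1, so 5 is a residue.
(6/239) = +1, so 6 is a residue.
(7/239) = −1, so 7 is the smallest positive non-residue mod 239.

7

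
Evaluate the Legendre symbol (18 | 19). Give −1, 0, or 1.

Pull out 2: since 19 ≡ 3 (mod 8), (2/19) = -1.
Reciprocity: 9 ≡ 1 and 19 ≡ 3 (mod 4), so (9/19) = +(19/9).
Reduce top mod 9: now compute (1/9).
Reached (1/9) = 1. Collecting the sign flips along the way, the symbol is -1.

-1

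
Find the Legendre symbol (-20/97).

-1

First reduce: -20 ≡ 77 (mod 97).
Reciprocity: 77 ≡ 1 and 97 ≡ 1 (mod 4), so (77/97) = +(97/77).
Reduce top mod 77: now compute (20/77).
Pull out 2^2: since 77 ≡ 5 (mod 8), (2/77) = -1, so (2/77)^2 = +1.
Reciprocity: 5 ≡ 1 and 77 ≡ 1 (mod 4), so (5/77) = +(77/5).
Reduce top mod 5: now compute (2/5).
Pull out 2: since 5 ≡ 5 (mod 8), (2/5) = -1.
Reached (1/5) = 1. Collecting the sign flips along the way, the symbol is -1.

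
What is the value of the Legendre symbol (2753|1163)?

-1

First reduce: 2753 ≡ 427 (mod 1163).
Reciprocity: 427 ≡ 3 and 1163 ≡ 3 (mod 4), so (427/1163) = −(1163/427).
Reduce top mod 427: now compute (309/427).
Reciprocity: 309 ≡ 1 and 427 ≡ 3 (mod 4), so (309/427) = +(427/309).
Reduce top mod 309: now compute (118/309).
Pull out 2: since 309 ≡ 5 (mod 8), (2/309) = -1.
Reciprocity: 59 ≡ 3 and 309 ≡ 1 (mod 4), so (59/309) = +(309/59).
Reduce top mod 59: now compute (14/59).
Pull out 2: since 59 ≡ 3 (mod 8), (2/59) = -1.
Reciprocity: 7 ≡ 3 and 59 ≡ 3 (mod 4), so (7/59) = −(59/7).
Reduce top mod 7: now compute (3/7).
Reciprocity: 3 ≡ 3 and 7 ≡ 3 (mod 4), so (3/7) = −(7/3).
Reduce top mod 3: now compute (1/3).
Reached (1/3) = 1. Collecting the sign flips along the way, the symbol is -1.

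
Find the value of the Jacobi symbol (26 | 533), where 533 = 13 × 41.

0

Pull out 2: since 533 ≡ 5 (mod 8), (2/533) = -1.
Reciprocity: 13 ≡ 1 and 533 ≡ 1 (mod 4), so (13/533) = +(533/13).
Reduce top mod 13: now compute (0/13).
Top reduces to 0: gcd > 1, so the symbol is 0.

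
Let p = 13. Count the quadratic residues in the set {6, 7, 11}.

(6/13) = -1 → non-residue.
(7/13) = -1 → non-residue.
(11/13) = -1 → non-residue.
Total quadratic residues among the 3: 0.

0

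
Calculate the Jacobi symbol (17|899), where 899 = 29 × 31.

Reciprocity: 17 ≡ 1 and 899 ≡ 3 (mod 4), so (17/899) = +(899/17).
Reduce top mod 17: now compute (15/17).
Reciprocity: 15 ≡ 3 and 17 ≡ 1 (mod 4), so (15/17) = +(17/15).
Reduce top mod 15: now compute (2/15).
Pull out 2: since 15 ≡ 7 (mod 8), (2/15) = +1.
Reached (1/15) = 1. Collecting the sign flips along the way, the symbol is +1.

1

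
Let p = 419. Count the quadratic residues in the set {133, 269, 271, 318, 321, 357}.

3

(133/419) = -1 → non-residue.
(269/419) = +1 → QR.
(271/419) = -1 → non-residue.
(318/419) = +1 → QR.
(321/419) = +1 → QR.
(357/419) = -1 → non-residue.
Total quadratic residues among the 6: 3.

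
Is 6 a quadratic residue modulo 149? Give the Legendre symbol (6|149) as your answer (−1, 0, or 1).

1

Pull out 2: since 149 ≡ 5 (mod 8), (2/149) = -1.
Reciprocity: 3 ≡ 3 and 149 ≡ 1 (mod 4), so (3/149) = +(149/3).
Reduce top mod 3: now compute (2/3).
Pull out 2: since 3 ≡ 3 (mod 8), (2/3) = -1.
Reached (1/3) = 1. Collecting the sign flips along the way, the symbol is +1.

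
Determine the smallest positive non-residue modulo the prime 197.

(2/197) = −1, so 2 is the smallest positive non-residue mod 197.

2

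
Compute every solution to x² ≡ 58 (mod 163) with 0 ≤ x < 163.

59, 104

Since 163 ≡ 3 (mod 4), a square root of 58 is 58^((163+1)/4) = 58^41 mod 163.
Repeated squaring: 58^2≡104, 58^4≡58, 58^8≡104, 58^16≡58, 58^32≡104 (mod 163).
58^41 = 58^(32+8+1) ≡ 104 (mod 163).
Check: 104² = 10816 ≡ 58 (mod 163). The two roots are 59 and 104.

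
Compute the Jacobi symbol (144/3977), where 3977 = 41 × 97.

1

Pull out 2^4: since 3977 ≡ 1 (mod 8), (2/3977) = +1, so (2/3977)^4 = +1.
Reciprocity: 9 ≡ 1 and 3977 ≡ 1 (mod 4), so (9/3977) = +(3977/9).
Reduce top mod 9: now compute (8/9).
Pull out 2^3: since 9 ≡ 1 (mod 8), (2/9) = +1, so (2/9)^3 = +1.
Reached (1/9) = 1. Collecting the sign flips along the way, the symbol is +1.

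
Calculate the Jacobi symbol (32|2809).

1

Pull out 2^5: since 2809 ≡ 1 (mod 8), (2/2809) = +1, so (2/2809)^5 = +1.
Reached (1/2809) = 1. Collecting the sign flips along the way, the symbol is +1.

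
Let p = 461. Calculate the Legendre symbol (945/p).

1

First reduce: 945 ≡ 23 (mod 461).
Reciprocity: 23 ≡ 3 and 461 ≡ 1 (mod 4), so (23/461) = +(461/23).
Reduce top mod 23: now compute (1/23).
Reached (1/23) = 1. Collecting the sign flips along the way, the symbol is +1.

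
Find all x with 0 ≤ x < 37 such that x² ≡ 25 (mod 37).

37 ≡ 1 (mod 4), so we find a root by search.
Trying successive values, 5² = 25 ≡ 25 (mod 37). The other root is 37 − 5 = 32.

5, 32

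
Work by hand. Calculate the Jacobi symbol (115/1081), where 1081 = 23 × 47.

0

Reciprocity: 115 ≡ 3 and 1081 ≡ 1 (mod 4), so (115/1081) = +(1081/115).
Reduce top mod 115: now compute (46/115).
Pull out 2: since 115 ≡ 3 (mod 8), (2/115) = -1.
Reciprocity: 23 ≡ 3 and 115 ≡ 3 (mod 4), so (23/115) = −(115/23).
Reduce top mod 23: now compute (0/23).
Top reduces to 0: gcd > 1, so the symbol is 0.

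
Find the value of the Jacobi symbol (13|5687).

Reciprocity: 13 ≡ 1 and 5687 ≡ 3 (mod 4), so (13/5687) = +(5687/13).
Reduce top mod 13: now compute (6/13).
Pull out 2: since 13 ≡ 5 (mod 8), (2/13) = -1.
Reciprocity: 3 ≡ 3 and 13 ≡ 1 (mod 4), so (3/13) = +(13/3).
Reduce top mod 3: now compute (1/3).
Reached (1/3) = 1. Collecting the sign flips along the way, the symbol is -1.

-1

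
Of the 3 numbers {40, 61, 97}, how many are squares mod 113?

2

(40/113) = -1 → non-residue.
(61/113) = +1 → QR.
(97/113) = +1 → QR.
Total quadratic residues among the 3: 2.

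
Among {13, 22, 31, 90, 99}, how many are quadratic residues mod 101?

(13/101) = +1 → QR.
(22/101) = +1 → QR.
(31/101) = +1 → QR.
(90/101) = -1 → non-residue.
(99/101) = -1 → non-residue.
Total quadratic residues among the 5: 3.

3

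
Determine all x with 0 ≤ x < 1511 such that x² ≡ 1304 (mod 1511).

Since 1511 ≡ 3 (mod 4), a square root of 1304 is 1304^((1511+1)/4) = 1304^378 mod 1511.
Repeated squaring: 1304^2≡541, 1304^4≡1058, 1304^8≡1224, 1304^16≡775, 1304^32≡758, 1304^64≡384, 1304^128≡889, 1304^256≡68 (mod 1511).
1304^378 = 1304^(256+64+32+16+8+2) ≡ 109 (mod 1511).
Check: 109² = 11881 ≡ 1304 (mod 1511). The two roots are 109 and 1402.

109, 1402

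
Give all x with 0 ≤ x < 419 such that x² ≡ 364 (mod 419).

153, 266

Since 419 ≡ 3 (mod 4), a square root of 364 is 364^((419+1)/4) = 364^105 mod 419.
Repeated squaring: 364^2≡92, 364^4≡84, 364^8≡352, 364^16≡299, 364^32≡154, 364^64≡252 (mod 419).
364^105 = 364^(64+32+8+1) ≡ 266 (mod 419).
Check: 266² = 70756 ≡ 364 (mod 419). The two roots are 153 and 266.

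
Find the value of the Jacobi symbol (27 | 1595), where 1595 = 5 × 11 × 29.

Reciprocity: 27 ≡ 3 and 1595 ≡ 3 (mod 4), so (27/1595) = −(1595/27).
Reduce top mod 27: now compute (2/27).
Pull out 2: since 27 ≡ 3 (mod 8), (2/27) = -1.
Reached (1/27) = 1. Collecting the sign flips along the way, the symbol is +1.

1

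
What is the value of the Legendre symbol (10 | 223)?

-1

Pull out 2: since 223 ≡ 7 (mod 8), (2/223) = +1.
Reciprocity: 5 ≡ 1 and 223 ≡ 3 (mod 4), so (5/223) = +(223/5).
Reduce top mod 5: now compute (3/5).
Reciprocity: 3 ≡ 3 and 5 ≡ 1 (mod 4), so (3/5) = +(5/3).
Reduce top mod 3: now compute (2/3).
Pull out 2: since 3 ≡ 3 (mod 8), (2/3) = -1.
Reached (1/3) = 1. Collecting the sign flips along the way, the symbol is -1.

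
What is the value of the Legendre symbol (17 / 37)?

-1

Reciprocity: 17 ≡ 1 and 37 ≡ 1 (mod 4), so (17/37) = +(37/17).
Reduce top mod 17: now compute (3/17).
Reciprocity: 3 ≡ 3 and 17 ≡ 1 (mod 4), so (3/17) = +(17/3).
Reduce top mod 3: now compute (2/3).
Pull out 2: since 3 ≡ 3 (mod 8), (2/3) = -1.
Reached (1/3) = 1. Collecting the sign flips along the way, the symbol is -1.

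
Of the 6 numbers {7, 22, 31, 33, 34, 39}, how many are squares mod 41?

(7/41) = -1 → non-residue.
(22/41) = -1 → non-residue.
(31/41) = +1 → QR.
(33/41) = +1 → QR.
(34/41) = -1 → non-residue.
(39/41) = +1 → QR.
Total quadratic residues among the 6: 3.

3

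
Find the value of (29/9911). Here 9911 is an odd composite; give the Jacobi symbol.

1

Reciprocity: 29 ≡ 1 and 9911 ≡ 3 (mod 4), so (29/9911) = +(9911/29).
Reduce top mod 29: now compute (22/29).
Pull out 2: since 29 ≡ 5 (mod 8), (2/29) = -1.
Reciprocity: 11 ≡ 3 and 29 ≡ 1 (mod 4), so (11/29) = +(29/11).
Reduce top mod 11: now compute (7/11).
Reciprocity: 7 ≡ 3 and 11 ≡ 3 (mod 4), so (7/11) = −(11/7).
Reduce top mod 7: now compute (4/7).
Pull out 2^2: since 7 ≡ 7 (mod 8), (2/7) = +1, so (2/7)^2 = +1.
Reached (1/7) = 1. Collecting the sign flips along the way, the symbol is +1.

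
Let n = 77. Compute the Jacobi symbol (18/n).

-1

Pull out 2: since 77 ≡ 5 (mod 8), (2/77) = -1.
Reciprocity: 9 ≡ 1 and 77 ≡ 1 (mod 4), so (9/77) = +(77/9).
Reduce top mod 9: now compute (5/9).
Reciprocity: 5 ≡ 1 and 9 ≡ 1 (mod 4), so (5/9) = +(9/5).
Reduce top mod 5: now compute (4/5).
Pull out 2^2: since 5 ≡ 5 (mod 8), (2/5) = -1, so (2/5)^2 = +1.
Reached (1/5) = 1. Collecting the sign flips along the way, the symbol is -1.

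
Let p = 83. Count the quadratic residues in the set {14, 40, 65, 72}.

2

(14/83) = -1 → non-residue.
(40/83) = +1 → QR.
(65/83) = +1 → QR.
(72/83) = -1 → non-residue.
Total quadratic residues among the 4: 2.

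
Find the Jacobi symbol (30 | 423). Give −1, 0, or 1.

Pull out 2: since 423 ≡ 7 (mod 8), (2/423) = +1.
Reciprocity: 15 ≡ 3 and 423 ≡ 3 (mod 4), so (15/423) = −(423/15).
Reduce top mod 15: now compute (3/15).
Reciprocity: 3 ≡ 3 and 15 ≡ 3 (mod 4), so (3/15) = −(15/3).
Reduce top mod 3: now compute (0/3).
Top reduces to 0: gcd > 1, so the symbol is 0.

0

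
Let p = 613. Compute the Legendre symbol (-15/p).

First reduce: -15 ≡ 598 (mod 613).
Pull out 2: since 613 ≡ 5 (mod 8), (2/613) = -1.
Reciprocity: 299 ≡ 3 and 613 ≡ 1 (mod 4), so (299/613) = +(613/299).
Reduce top mod 299: now compute (15/299).
Reciprocity: 15 ≡ 3 and 299 ≡ 3 (mod 4), so (15/299) = −(299/15).
Reduce top mod 15: now compute (14/15).
Pull out 2: since 15 ≡ 7 (mod 8), (2/15) = +1.
Reciprocity: 7 ≡ 3 and 15 ≡ 3 (mod 4), so (7/15) = −(15/7).
Reduce top mod 7: now compute (1/7).
Reached (1/7) = 1. Collecting the sign flips along the way, the symbol is -1.

-1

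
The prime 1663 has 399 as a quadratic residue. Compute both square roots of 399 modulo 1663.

Since 1663 ≡ 3 (mod 4), a square root of 399 is 399^((1663+1)/4) = 399^416 mod 1663.
Repeated squaring: 399^2≡1216, 399^4≡249, 399^8≡470, 399^16≡1384, 399^32≡1343, 399^64≡957, 399^128≡1199, 399^256≡769 (mod 1663).
399^416 = 399^(256+128+32) ≡ 1203 (mod 1663).
Check: 1203² = 1447209 ≡ 399 (mod 1663). The two roots are 460 and 1203.

460, 1203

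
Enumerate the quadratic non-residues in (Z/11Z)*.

2, 6, 7, 8, 10

Square k = 1,…,5 (k and 11−k give the same square):
1²=1, 2²=4, 3²=9, 4²≡5, 5²≡3 (mod 11).
The residues are {1, 3, 4, 5, 9}; the non-residues are the remaining 5 nonzero classes.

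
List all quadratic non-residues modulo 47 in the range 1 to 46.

Square k = 1,…,23 (k and 47−k give the same square):
1²=1, 2²=4, 3²=9, 4²=16, 5²=25, 6²=36, 7²≡2, 8²≡17, 9²≡34, 10²≡6, 11²≡27, 12²≡3, 13²≡28, 14²≡8, 15²≡37, 16²≡21, 17²≡7, 18²≡42, 19²≡32, 20²≡24, 21²≡18, 22²≡14, 23²≡12 (mod 47).
The residues are {1, 2, 3, 4, 6, 7, 8, 9, 12, 14, 16, 17, 18, 21, 24, 25, 27, 28, 32, 34, 36, 37, 42}; the non-residues are the remaining 23 nonzero classes.

5 10 11 13 15 19 20 22 23 26 29 30 31 33 35 38 39 40 41 43 44 45 46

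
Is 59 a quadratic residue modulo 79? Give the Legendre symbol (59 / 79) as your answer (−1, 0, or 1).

-1

Euler's criterion: (59/79) ≡ 59^39 (mod 79).
59^2 ≡ 5 (mod 79)
59^4 ≡ 25 (mod 79)
59^8 ≡ 72 (mod 79)
59^16 ≡ 49 (mod 79)
59^32 ≡ 31 (mod 79)
59^39 = 59^(32+4+2+1) ≡ 78 (mod 79).
Result is 78 ≡ −1, so (59/79) = −1.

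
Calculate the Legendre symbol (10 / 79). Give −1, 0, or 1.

1

Pull out 2: since 79 ≡ 7 (mod 8), (2/79) = +1.
Reciprocity: 5 ≡ 1 and 79 ≡ 3 (mod 4), so (5/79) = +(79/5).
Reduce top mod 5: now compute (4/5).
Pull out 2^2: since 5 ≡ 5 (mod 8), (2/5) = -1, so (2/5)^2 = +1.
Reached (1/5) = 1. Collecting the sign flips along the way, the symbol is +1.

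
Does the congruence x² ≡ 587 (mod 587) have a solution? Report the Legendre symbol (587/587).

0

First reduce: 587 ≡ 0 (mod 587).
Top reduces to 0: gcd > 1, so the symbol is 0.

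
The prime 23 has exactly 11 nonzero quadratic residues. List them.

Square k = 1,…,11 (k and 23−k give the same square):
1²=1, 2²=4, 3²=9, 4²=16, 5²≡2, 6²≡13, 7²≡3, 8²≡18, 9²≡12, 10²≡8, 11²≡6 (mod 23).
So the quadratic residues mod 23 are {1, 2, 3, 4, 6, 8, 9, 12, 13, 16, 18}.

1 2 3 4 6 8 9 12 13 16 18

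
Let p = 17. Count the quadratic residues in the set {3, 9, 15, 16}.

3

(3/17) = -1 → non-residue.
(9/17) = +1 → QR.
(15/17) = +1 → QR.
(16/17) = +1 → QR.
Total quadratic residues among the 4: 3.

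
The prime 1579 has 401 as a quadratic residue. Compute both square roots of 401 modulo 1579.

Since 1579 ≡ 3 (mod 4), a square root of 401 is 401^((1579+1)/4) = 401^395 mod 1579.
Repeated squaring: 401^2≡1322, 401^4≡1310, 401^8≡1306, 401^16≡316, 401^32≡379, 401^64≡1531, 401^128≡725, 401^256≡1397 (mod 1579).
401^395 = 401^(256+128+8+2+1) ≡ 787 (mod 1579).
Check: 787² = 619369 ≡ 401 (mod 1579). The two roots are 787 and 792.

787, 792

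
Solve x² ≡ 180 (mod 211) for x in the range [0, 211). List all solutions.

Since 211 ≡ 3 (mod 4), a square root of 180 is 180^((211+1)/4) = 180^53 mod 211.
Repeated squaring: 180^2≡117, 180^4≡185, 180^8≡43, 180^16≡161, 180^32≡179 (mod 211).
180^53 = 180^(32+16+4+1) ≡ 179 (mod 211).
Check: 179² = 32041 ≡ 180 (mod 211). The two roots are 32 and 179.

32, 179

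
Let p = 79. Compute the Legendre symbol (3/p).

Euler's criterion: (3/79) ≡ 3^39 (mod 79).
3^2 ≡ 9 (mod 79)
3^4 ≡ 2 (mod 79)
3^8 ≡ 4 (mod 79)
3^16 ≡ 16 (mod 79)
3^32 ≡ 19 (mod 79)
3^39 = 3^(32+4+2+1) ≡ 78 (mod 79).
Result is 78 ≡ −1, so (3/79) = −1.

-1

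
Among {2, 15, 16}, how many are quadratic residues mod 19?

(2/19) = -1 → non-residue.
(15/19) = -1 → non-residue.
(16/19) = +1 → QR.
Total quadratic residues among the 3: 1.

1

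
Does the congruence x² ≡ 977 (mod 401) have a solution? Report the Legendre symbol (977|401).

First reduce: 977 ≡ 175 (mod 401).
Reciprocity: 175 ≡ 3 and 401 ≡ 1 (mod 4), so (175/401) = +(401/175).
Reduce top mod 175: now compute (51/175).
Reciprocity: 51 ≡ 3 and 175 ≡ 3 (mod 4), so (51/175) = −(175/51).
Reduce top mod 51: now compute (22/51).
Pull out 2: since 51 ≡ 3 (mod 8), (2/51) = -1.
Reciprocity: 11 ≡ 3 and 51 ≡ 3 (mod 4), so (11/51) = −(51/11).
Reduce top mod 11: now compute (7/11).
Reciprocity: 7 ≡ 3 and 11 ≡ 3 (mod 4), so (7/11) = −(11/7).
Reduce top mod 7: now compute (4/7).
Pull out 2^2: since 7 ≡ 7 (mod 8), (2/7) = +1, so (2/7)^2 = +1.
Reached (1/7) = 1. Collecting the sign flips along the way, the symbol is +1.

1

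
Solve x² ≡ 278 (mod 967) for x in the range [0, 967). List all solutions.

227, 740

Since 967 ≡ 3 (mod 4), a square root of 278 is 278^((967+1)/4) = 278^242 mod 967.
Repeated squaring: 278^2≡891, 278^4≡941, 278^8≡676, 278^16≡552, 278^32≡99, 278^64≡131, 278^128≡722 (mod 967).
278^242 = 278^(128+64+32+16+2) ≡ 740 (mod 967).
Check: 740² = 547600 ≡ 278 (mod 967). The two roots are 227 and 740.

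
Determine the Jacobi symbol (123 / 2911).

0

Reciprocity: 123 ≡ 3 and 2911 ≡ 3 (mod 4), so (123/2911) = −(2911/123).
Reduce top mod 123: now compute (82/123).
Pull out 2: since 123 ≡ 3 (mod 8), (2/123) = -1.
Reciprocity: 41 ≡ 1 and 123 ≡ 3 (mod 4), so (41/123) = +(123/41).
Reduce top mod 41: now compute (0/41).
Top reduces to 0: gcd > 1, so the symbol is 0.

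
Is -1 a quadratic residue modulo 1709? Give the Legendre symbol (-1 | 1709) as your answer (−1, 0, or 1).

1

First reduce: -1 ≡ 1708 (mod 1709).
Pull out 2^2: since 1709 ≡ 5 (mod 8), (2/1709) = -1, so (2/1709)^2 = +1.
Reciprocity: 427 ≡ 3 and 1709 ≡ 1 (mod 4), so (427/1709) = +(1709/427).
Reduce top mod 427: now compute (1/427).
Reached (1/427) = 1. Collecting the sign flips along the way, the symbol is +1.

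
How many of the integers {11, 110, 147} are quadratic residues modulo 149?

(11/149) = -1 → non-residue.
(110/149) = +1 → QR.
(147/149) = -1 → non-residue.
Total quadratic residues among the 3: 1.

1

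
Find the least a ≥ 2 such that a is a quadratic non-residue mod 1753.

(2/1753) = +1, so 2 is a residue.
(3/1753) = +1, so 3 is a residue.
(4/1753) = +1, so 4 is a residue.
(5/1753) = −1, so 5 is the smallest positive non-residue mod 1753.

5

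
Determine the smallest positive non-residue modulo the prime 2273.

(2/2273) = +1, so 2 is a residue.
(3/2273) = −1, so 3 is the smallest positive non-residue mod 2273.

3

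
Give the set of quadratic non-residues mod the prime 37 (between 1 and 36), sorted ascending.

2 5 6 8 13 14 15 17 18 19 20 22 23 24 29 31 32 35

Square k = 1,…,18 (k and 37−k give the same square):
1²=1, 2²=4, 3²=9, 4²=16, 5²=25, 6²=36, 7²≡12, 8²≡27, 9²≡7, 10²≡26, 11²≡10, 12²≡33, 13²≡21, 14²≡11, 15²≡3, 16²≡34, 17²≡30, 18²≡28 (mod 37).
The residues are {1, 3, 4, 7, 9, 10, 11, 12, 16, 21, 25, 26, 27, 28, 30, 33, 34, 36}; the non-residues are the remaining 18 nonzero classes.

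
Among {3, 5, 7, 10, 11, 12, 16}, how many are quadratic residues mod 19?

4

(3/19) = -1 → non-residue.
(5/19) = +1 → QR.
(7/19) = +1 → QR.
(10/19) = -1 → non-residue.
(11/19) = +1 → QR.
(12/19) = -1 → non-residue.
(16/19) = +1 → QR.
Total quadratic residues among the 7: 4.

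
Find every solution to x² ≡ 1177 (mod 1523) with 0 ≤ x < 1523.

122, 1401

Since 1523 ≡ 3 (mod 4), a square root of 1177 is 1177^((1523+1)/4) = 1177^381 mod 1523.
Repeated squaring: 1177^2≡922, 1177^4≡250, 1177^8≡57, 1177^16≡203, 1177^32≡88, 1177^64≡129, 1177^128≡1411, 1177^256≡360 (mod 1523).
1177^381 = 1177^(256+64+32+16+8+4+1) ≡ 122 (mod 1523).
Check: 122² = 14884 ≡ 1177 (mod 1523). The two roots are 122 and 1401.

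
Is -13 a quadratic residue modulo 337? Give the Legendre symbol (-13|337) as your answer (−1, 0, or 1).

1

First reduce: -13 ≡ 324 (mod 337).
Pull out 2^2: since 337 ≡ 1 (mod 8), (2/337) = +1, so (2/337)^2 = +1.
Reciprocity: 81 ≡ 1 and 337 ≡ 1 (mod 4), so (81/337) = +(337/81).
Reduce top mod 81: now compute (13/81).
Reciprocity: 13 ≡ 1 and 81 ≡ 1 (mod 4), so (13/81) = +(81/13).
Reduce top mod 13: now compute (3/13).
Reciprocity: 3 ≡ 3 and 13 ≡ 1 (mod 4), so (3/13) = +(13/3).
Reduce top mod 3: now compute (1/3).
Reached (1/3) = 1. Collecting the sign flips along the way, the symbol is +1.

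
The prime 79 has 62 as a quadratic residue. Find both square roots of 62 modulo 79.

33, 46

Since 79 ≡ 3 (mod 4), a square root of 62 is 62^((79+1)/4) = 62^20 mod 79.
Repeated squaring: 62^2≡52, 62^4≡18, 62^8≡8, 62^16≡64 (mod 79).
62^20 = 62^(16+4) ≡ 46 (mod 79).
Check: 46² = 2116 ≡ 62 (mod 79). The two roots are 33 and 46.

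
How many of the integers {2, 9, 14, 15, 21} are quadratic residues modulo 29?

(2/29) = -1 → non-residue.
(9/29) = +1 → QR.
(14/29) = -1 → non-residue.
(15/29) = -1 → non-residue.
(21/29) = -1 → non-residue.
Total quadratic residues among the 5: 1.

1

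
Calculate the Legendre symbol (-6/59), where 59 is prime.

First reduce: -6 ≡ 53 (mod 59).
Reciprocity: 53 ≡ 1 and 59 ≡ 3 (mod 4), so (53/59) = +(59/53).
Reduce top mod 53: now compute (6/53).
Pull out 2: since 53 ≡ 5 (mod 8), (2/53) = -1.
Reciprocity: 3 ≡ 3 and 53 ≡ 1 (mod 4), so (3/53) = +(53/3).
Reduce top mod 3: now compute (2/3).
Pull out 2: since 3 ≡ 3 (mod 8), (2/3) = -1.
Reached (1/3) = 1. Collecting the sign flips along the way, the symbol is +1.

1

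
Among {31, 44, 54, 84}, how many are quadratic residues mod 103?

(31/103) = -1 → non-residue.
(44/103) = -1 → non-residue.
(54/103) = -1 → non-residue.
(84/103) = -1 → non-residue.
Total quadratic residues among the 4: 0.

0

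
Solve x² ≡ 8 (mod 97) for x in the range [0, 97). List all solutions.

28, 69

97 ≡ 1 (mod 4), so we find a root by search.
Trying successive values, 28² = 784 ≡ 8 (mod 97). The other root is 97 − 28 = 69.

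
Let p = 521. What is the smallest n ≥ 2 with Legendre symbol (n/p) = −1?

(2/521) = +1, so 2 is a residue.
(3/521) = −1, so 3 is the smallest positive non-residue mod 521.

3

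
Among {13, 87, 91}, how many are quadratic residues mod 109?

(13/109) = -1 → non-residue.
(87/109) = +1 → QR.
(91/109) = -1 → non-residue.
Total quadratic residues among the 3: 1.

1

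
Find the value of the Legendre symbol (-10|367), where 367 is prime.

First reduce: -10 ≡ 357 (mod 367).
Reciprocity: 357 ≡ 1 and 367 ≡ 3 (mod 4), so (357/367) = +(367/357).
Reduce top mod 357: now compute (10/357).
Pull out 2: since 357 ≡ 5 (mod 8), (2/357) = -1.
Reciprocity: 5 ≡ 1 and 357 ≡ 1 (mod 4), so (5/357) = +(357/5).
Reduce top mod 5: now compute (2/5).
Pull out 2: since 5 ≡ 5 (mod 8), (2/5) = -1.
Reached (1/5) = 1. Collecting the sign flips along the way, the symbol is +1.

1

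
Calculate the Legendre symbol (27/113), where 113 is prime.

Reciprocity: 27 ≡ 3 and 113 ≡ 1 (mod 4), so (27/113) = +(113/27).
Reduce top mod 27: now compute (5/27).
Reciprocity: 5 ≡ 1 and 27 ≡ 3 (mod 4), so (5/27) = +(27/5).
Reduce top mod 5: now compute (2/5).
Pull out 2: since 5 ≡ 5 (mod 8), (2/5) = -1.
Reached (1/5) = 1. Collecting the sign flips along the way, the symbol is -1.

-1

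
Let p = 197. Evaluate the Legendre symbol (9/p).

Reciprocity: 9 ≡ 1 and 197 ≡ 1 (mod 4), so (9/197) = +(197/9).
Reduce top mod 9: now compute (8/9).
Pull out 2^3: since 9 ≡ 1 (mod 8), (2/9) = +1, so (2/9)^3 = +1.
Reached (1/9) = 1. Collecting the sign flips along the way, the symbol is +1.

1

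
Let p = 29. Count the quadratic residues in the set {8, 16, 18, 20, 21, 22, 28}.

(8/29) = -1 → non-residue.
(16/29) = +1 → QR.
(18/29) = -1 → non-residue.
(20/29) = +1 → QR.
(21/29) = -1 → non-residue.
(22/29) = +1 → QR.
(28/29) = +1 → QR.
Total quadratic residues among the 7: 4.

4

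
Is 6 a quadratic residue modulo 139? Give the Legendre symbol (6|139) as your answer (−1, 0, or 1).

Euler's criterion: (6/139) ≡ 6^69 (mod 139).
6^2 ≡ 36 (mod 139)
6^4 ≡ 45 (mod 139)
6^8 ≡ 79 (mod 139)
6^16 ≡ 125 (mod 139)
6^32 ≡ 57 (mod 139)
6^64 ≡ 52 (mod 139)
6^69 = 6^(64+4+1) ≡ 1 (mod 139).
Result is 1, so (6/139) = 1.

1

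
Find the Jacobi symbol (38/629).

1

Pull out 2: since 629 ≡ 5 (mod 8), (2/629) = -1.
Reciprocity: 19 ≡ 3 and 629 ≡ 1 (mod 4), so (19/629) = +(629/19).
Reduce top mod 19: now compute (2/19).
Pull out 2: since 19 ≡ 3 (mod 8), (2/19) = -1.
Reached (1/19) = 1. Collecting the sign flips along the way, the symbol is +1.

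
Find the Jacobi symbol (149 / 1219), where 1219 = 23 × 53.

-1

Reciprocity: 149 ≡ 1 and 1219 ≡ 3 (mod 4), so (149/1219) = +(1219/149).
Reduce top mod 149: now compute (27/149).
Reciprocity: 27 ≡ 3 and 149 ≡ 1 (mod 4), so (27/149) = +(149/27).
Reduce top mod 27: now compute (14/27).
Pull out 2: since 27 ≡ 3 (mod 8), (2/27) = -1.
Reciprocity: 7 ≡ 3 and 27 ≡ 3 (mod 4), so (7/27) = −(27/7).
Reduce top mod 7: now compute (6/7).
Pull out 2: since 7 ≡ 7 (mod 8), (2/7) = +1.
Reciprocity: 3 ≡ 3 and 7 ≡ 3 (mod 4), so (3/7) = −(7/3).
Reduce top mod 3: now compute (1/3).
Reached (1/3) = 1. Collecting the sign flips along the way, the symbol is -1.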